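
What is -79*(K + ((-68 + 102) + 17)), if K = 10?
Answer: -4819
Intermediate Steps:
-79*(K + ((-68 + 102) + 17)) = -79*(10 + ((-68 + 102) + 17)) = -79*(10 + (34 + 17)) = -79*(10 + 51) = -79*61 = -4819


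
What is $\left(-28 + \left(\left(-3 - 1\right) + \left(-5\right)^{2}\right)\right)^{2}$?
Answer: $49$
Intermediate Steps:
$\left(-28 + \left(\left(-3 - 1\right) + \left(-5\right)^{2}\right)\right)^{2} = \left(-28 + \left(-4 + 25\right)\right)^{2} = \left(-28 + 21\right)^{2} = \left(-7\right)^{2} = 49$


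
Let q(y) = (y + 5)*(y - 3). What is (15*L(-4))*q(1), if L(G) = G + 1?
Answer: 540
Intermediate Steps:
L(G) = 1 + G
q(y) = (-3 + y)*(5 + y) (q(y) = (5 + y)*(-3 + y) = (-3 + y)*(5 + y))
(15*L(-4))*q(1) = (15*(1 - 4))*(-15 + 1² + 2*1) = (15*(-3))*(-15 + 1 + 2) = -45*(-12) = 540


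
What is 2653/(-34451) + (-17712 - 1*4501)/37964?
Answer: -865978555/1307897764 ≈ -0.66212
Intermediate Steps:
2653/(-34451) + (-17712 - 1*4501)/37964 = 2653*(-1/34451) + (-17712 - 4501)*(1/37964) = -2653/34451 - 22213*1/37964 = -2653/34451 - 22213/37964 = -865978555/1307897764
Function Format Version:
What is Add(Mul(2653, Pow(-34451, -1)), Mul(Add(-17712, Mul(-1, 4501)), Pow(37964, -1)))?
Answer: Rational(-865978555, 1307897764) ≈ -0.66212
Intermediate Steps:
Add(Mul(2653, Pow(-34451, -1)), Mul(Add(-17712, Mul(-1, 4501)), Pow(37964, -1))) = Add(Mul(2653, Rational(-1, 34451)), Mul(Add(-17712, -4501), Rational(1, 37964))) = Add(Rational(-2653, 34451), Mul(-22213, Rational(1, 37964))) = Add(Rational(-2653, 34451), Rational(-22213, 37964)) = Rational(-865978555, 1307897764)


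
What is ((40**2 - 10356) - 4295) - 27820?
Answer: -40871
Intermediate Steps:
((40**2 - 10356) - 4295) - 27820 = ((1600 - 10356) - 4295) - 27820 = (-8756 - 4295) - 27820 = -13051 - 27820 = -40871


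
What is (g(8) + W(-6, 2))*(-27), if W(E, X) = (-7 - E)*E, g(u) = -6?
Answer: 0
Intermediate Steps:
W(E, X) = E*(-7 - E)
(g(8) + W(-6, 2))*(-27) = (-6 - 1*(-6)*(7 - 6))*(-27) = (-6 - 1*(-6)*1)*(-27) = (-6 + 6)*(-27) = 0*(-27) = 0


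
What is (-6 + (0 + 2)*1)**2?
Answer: 16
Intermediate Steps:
(-6 + (0 + 2)*1)**2 = (-6 + 2*1)**2 = (-6 + 2)**2 = (-4)**2 = 16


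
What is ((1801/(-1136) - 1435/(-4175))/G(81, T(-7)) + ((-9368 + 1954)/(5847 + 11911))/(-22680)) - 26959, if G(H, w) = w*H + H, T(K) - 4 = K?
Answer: -51496245673387997/1910169529632 ≈ -26959.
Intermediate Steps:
T(K) = 4 + K
G(H, w) = H + H*w (G(H, w) = H*w + H = H + H*w)
((1801/(-1136) - 1435/(-4175))/G(81, T(-7)) + ((-9368 + 1954)/(5847 + 11911))/(-22680)) - 26959 = ((1801/(-1136) - 1435/(-4175))/((81*(1 + (4 - 7)))) + ((-9368 + 1954)/(5847 + 11911))/(-22680)) - 26959 = ((1801*(-1/1136) - 1435*(-1/4175))/((81*(1 - 3))) - 7414/17758*(-1/22680)) - 26959 = ((-1801/1136 + 287/835)/((81*(-2))) - 7414*1/17758*(-1/22680)) - 26959 = (-1177803/948560/(-162) - 3707/8879*(-1/22680)) - 26959 = (-1177803/948560*(-1/162) + 3707/201375720) - 26959 = (130867/17074080 + 3707/201375720) - 26959 = 14675961091/1910169529632 - 26959 = -51496245673387997/1910169529632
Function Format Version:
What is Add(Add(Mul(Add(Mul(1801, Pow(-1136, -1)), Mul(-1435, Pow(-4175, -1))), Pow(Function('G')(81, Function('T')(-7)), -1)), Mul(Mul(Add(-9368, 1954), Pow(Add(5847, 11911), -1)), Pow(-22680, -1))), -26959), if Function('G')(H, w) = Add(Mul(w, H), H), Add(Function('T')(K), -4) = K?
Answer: Rational(-51496245673387997, 1910169529632) ≈ -26959.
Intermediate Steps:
Function('T')(K) = Add(4, K)
Function('G')(H, w) = Add(H, Mul(H, w)) (Function('G')(H, w) = Add(Mul(H, w), H) = Add(H, Mul(H, w)))
Add(Add(Mul(Add(Mul(1801, Pow(-1136, -1)), Mul(-1435, Pow(-4175, -1))), Pow(Function('G')(81, Function('T')(-7)), -1)), Mul(Mul(Add(-9368, 1954), Pow(Add(5847, 11911), -1)), Pow(-22680, -1))), -26959) = Add(Add(Mul(Add(Mul(1801, Pow(-1136, -1)), Mul(-1435, Pow(-4175, -1))), Pow(Mul(81, Add(1, Add(4, -7))), -1)), Mul(Mul(Add(-9368, 1954), Pow(Add(5847, 11911), -1)), Pow(-22680, -1))), -26959) = Add(Add(Mul(Add(Mul(1801, Rational(-1, 1136)), Mul(-1435, Rational(-1, 4175))), Pow(Mul(81, Add(1, -3)), -1)), Mul(Mul(-7414, Pow(17758, -1)), Rational(-1, 22680))), -26959) = Add(Add(Mul(Add(Rational(-1801, 1136), Rational(287, 835)), Pow(Mul(81, -2), -1)), Mul(Mul(-7414, Rational(1, 17758)), Rational(-1, 22680))), -26959) = Add(Add(Mul(Rational(-1177803, 948560), Pow(-162, -1)), Mul(Rational(-3707, 8879), Rational(-1, 22680))), -26959) = Add(Add(Mul(Rational(-1177803, 948560), Rational(-1, 162)), Rational(3707, 201375720)), -26959) = Add(Add(Rational(130867, 17074080), Rational(3707, 201375720)), -26959) = Add(Rational(14675961091, 1910169529632), -26959) = Rational(-51496245673387997, 1910169529632)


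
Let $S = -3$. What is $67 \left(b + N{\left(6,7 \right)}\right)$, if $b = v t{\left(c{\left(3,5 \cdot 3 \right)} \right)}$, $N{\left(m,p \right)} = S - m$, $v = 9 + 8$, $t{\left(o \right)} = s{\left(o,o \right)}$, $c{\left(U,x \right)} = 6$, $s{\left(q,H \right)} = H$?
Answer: $6231$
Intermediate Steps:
$t{\left(o \right)} = o$
$v = 17$
$N{\left(m,p \right)} = -3 - m$
$b = 102$ ($b = 17 \cdot 6 = 102$)
$67 \left(b + N{\left(6,7 \right)}\right) = 67 \left(102 - 9\right) = 67 \cdot 93 = 6231$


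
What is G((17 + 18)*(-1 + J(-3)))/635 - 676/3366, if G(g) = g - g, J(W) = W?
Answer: -338/1683 ≈ -0.20083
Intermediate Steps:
G(g) = 0
G((17 + 18)*(-1 + J(-3)))/635 - 676/3366 = 0/635 - 676/3366 = 0*(1/635) - 676*1/3366 = 0 - 338/1683 = -338/1683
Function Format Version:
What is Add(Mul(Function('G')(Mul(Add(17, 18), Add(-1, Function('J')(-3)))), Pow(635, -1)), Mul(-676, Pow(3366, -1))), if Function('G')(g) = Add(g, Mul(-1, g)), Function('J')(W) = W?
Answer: Rational(-338, 1683) ≈ -0.20083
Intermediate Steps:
Function('G')(g) = 0
Add(Mul(Function('G')(Mul(Add(17, 18), Add(-1, Function('J')(-3)))), Pow(635, -1)), Mul(-676, Pow(3366, -1))) = Add(Mul(0, Pow(635, -1)), Mul(-676, Pow(3366, -1))) = Add(Mul(0, Rational(1, 635)), Mul(-676, Rational(1, 3366))) = Add(0, Rational(-338, 1683)) = Rational(-338, 1683)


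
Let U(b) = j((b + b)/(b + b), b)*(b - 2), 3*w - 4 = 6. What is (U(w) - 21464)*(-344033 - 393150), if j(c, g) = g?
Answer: 142376575888/9 ≈ 1.5820e+10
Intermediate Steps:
w = 10/3 (w = 4/3 + (⅓)*6 = 4/3 + 2 = 10/3 ≈ 3.3333)
U(b) = b*(-2 + b) (U(b) = b*(b - 2) = b*(-2 + b))
(U(w) - 21464)*(-344033 - 393150) = (10*(-2 + 10/3)/3 - 21464)*(-344033 - 393150) = ((10/3)*(4/3) - 21464)*(-737183) = (40/9 - 21464)*(-737183) = -193136/9*(-737183) = 142376575888/9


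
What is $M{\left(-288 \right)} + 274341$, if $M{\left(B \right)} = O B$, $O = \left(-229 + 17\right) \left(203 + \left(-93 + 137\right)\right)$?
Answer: $15355173$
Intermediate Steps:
$O = -52364$ ($O = - 212 \left(203 + 44\right) = \left(-212\right) 247 = -52364$)
$M{\left(B \right)} = - 52364 B$
$M{\left(-288 \right)} + 274341 = \left(-52364\right) \left(-288\right) + 274341 = 15080832 + 274341 = 15355173$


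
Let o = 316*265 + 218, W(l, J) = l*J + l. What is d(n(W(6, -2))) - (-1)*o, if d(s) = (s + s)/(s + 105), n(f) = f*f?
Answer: 3946050/47 ≈ 83959.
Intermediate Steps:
W(l, J) = l + J*l (W(l, J) = J*l + l = l + J*l)
n(f) = f**2
o = 83958 (o = 83740 + 218 = 83958)
d(s) = 2*s/(105 + s) (d(s) = (2*s)/(105 + s) = 2*s/(105 + s))
d(n(W(6, -2))) - (-1)*o = 2*(6*(1 - 2))**2/(105 + (6*(1 - 2))**2) - (-1)*83958 = 2*(6*(-1))**2/(105 + (6*(-1))**2) - 1*(-83958) = 2*(-6)**2/(105 + (-6)**2) + 83958 = 2*36/(105 + 36) + 83958 = 2*36/141 + 83958 = 2*36*(1/141) + 83958 = 24/47 + 83958 = 3946050/47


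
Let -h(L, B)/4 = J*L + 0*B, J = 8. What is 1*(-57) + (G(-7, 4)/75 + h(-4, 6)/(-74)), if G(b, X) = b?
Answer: -163234/2775 ≈ -58.823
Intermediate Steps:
h(L, B) = -32*L (h(L, B) = -4*(8*L + 0*B) = -4*(8*L + 0) = -32*L)
1*(-57) + (G(-7, 4)/75 + h(-4, 6)/(-74)) = 1*(-57) + (-7/75 - 32*(-4)/(-74)) = -57 + (-7*1/75 + 128*(-1/74)) = -57 + (-7/75 - 64/37) = -57 - 5059/2775 = -163234/2775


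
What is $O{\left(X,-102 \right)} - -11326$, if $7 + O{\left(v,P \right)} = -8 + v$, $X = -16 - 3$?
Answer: $11292$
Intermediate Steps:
$X = -19$
$O{\left(v,P \right)} = -15 + v$ ($O{\left(v,P \right)} = -7 + \left(-8 + v\right) = -15 + v$)
$O{\left(X,-102 \right)} - -11326 = \left(-15 - 19\right) - -11326 = -34 + 11326 = 11292$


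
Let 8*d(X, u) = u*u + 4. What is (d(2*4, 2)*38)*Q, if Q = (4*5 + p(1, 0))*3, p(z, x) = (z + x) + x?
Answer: 2394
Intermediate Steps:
p(z, x) = z + 2*x (p(z, x) = (x + z) + x = z + 2*x)
Q = 63 (Q = (4*5 + (1 + 2*0))*3 = (20 + (1 + 0))*3 = (20 + 1)*3 = 21*3 = 63)
d(X, u) = ½ + u²/8 (d(X, u) = (u*u + 4)/8 = (u² + 4)/8 = (4 + u²)/8 = ½ + u²/8)
(d(2*4, 2)*38)*Q = ((½ + (⅛)*2²)*38)*63 = ((½ + (⅛)*4)*38)*63 = ((½ + ½)*38)*63 = (1*38)*63 = 38*63 = 2394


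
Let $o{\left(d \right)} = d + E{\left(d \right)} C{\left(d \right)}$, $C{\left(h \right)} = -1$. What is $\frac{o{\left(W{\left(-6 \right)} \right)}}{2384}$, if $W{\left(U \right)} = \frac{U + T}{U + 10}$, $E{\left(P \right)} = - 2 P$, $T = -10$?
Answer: $- \frac{3}{596} \approx -0.0050336$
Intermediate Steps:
$W{\left(U \right)} = \frac{-10 + U}{10 + U}$ ($W{\left(U \right)} = \frac{U - 10}{U + 10} = \frac{-10 + U}{10 + U}$)
$o{\left(d \right)} = 3 d$ ($o{\left(d \right)} = d + - 2 d \left(-1\right) = d + 2 d = 3 d$)
$\frac{o{\left(W{\left(-6 \right)} \right)}}{2384} = \frac{3 \frac{-10 - 6}{10 - 6}}{2384} = 3 \cdot \frac{1}{4} \left(-16\right) \frac{1}{2384} = 3 \left(-4\right) \frac{1}{2384} = \left(-12\right) \frac{1}{2384} = - \frac{3}{596}$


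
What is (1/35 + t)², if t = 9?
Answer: 99856/1225 ≈ 81.515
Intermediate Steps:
(1/35 + t)² = (1/35 + 9)² = (316/35)² = 99856/1225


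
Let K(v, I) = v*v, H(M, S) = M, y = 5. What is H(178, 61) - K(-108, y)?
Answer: -11486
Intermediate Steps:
K(v, I) = v²
H(178, 61) - K(-108, y) = 178 - 1*(-108)² = 178 - 1*11664 = 178 - 11664 = -11486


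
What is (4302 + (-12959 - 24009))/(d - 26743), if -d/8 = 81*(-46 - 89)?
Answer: -32666/60737 ≈ -0.53783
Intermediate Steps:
d = 87480 (d = -648*(-46 - 89) = -648*(-135) = -8*(-10935) = 87480)
(4302 + (-12959 - 24009))/(d - 26743) = (4302 + (-12959 - 24009))/(87480 - 26743) = (4302 - 36968)/60737 = -32666*1/60737 = -32666/60737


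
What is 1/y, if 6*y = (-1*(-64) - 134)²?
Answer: 3/2450 ≈ 0.0012245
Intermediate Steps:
y = 2450/3 (y = (-1*(-64) - 134)²/6 = (64 - 134)²/6 = (⅙)*(-70)² = (⅙)*4900 = 2450/3 ≈ 816.67)
1/y = 1/(2450/3) = 3/2450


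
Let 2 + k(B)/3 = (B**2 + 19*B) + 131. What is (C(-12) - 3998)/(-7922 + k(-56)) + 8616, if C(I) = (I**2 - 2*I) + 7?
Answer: 11368327/1319 ≈ 8618.9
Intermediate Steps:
k(B) = 387 + 3*B**2 + 57*B (k(B) = -6 + 3*((B**2 + 19*B) + 131) = -6 + 3*(131 + B**2 + 19*B) = -6 + (393 + 3*B**2 + 57*B) = 387 + 3*B**2 + 57*B)
C(I) = 7 + I**2 - 2*I
(C(-12) - 3998)/(-7922 + k(-56)) + 8616 = ((7 + (-12)**2 - 2*(-12)) - 3998)/(-7922 + (387 + 3*(-56)**2 + 57*(-56))) + 8616 = ((7 + 144 + 24) - 3998)/(-7922 + (387 + 3*3136 - 3192)) + 8616 = (175 - 3998)/(-7922 + (387 + 9408 - 3192)) + 8616 = -3823/(-7922 + 6603) + 8616 = -3823/(-1319) + 8616 = -3823*(-1/1319) + 8616 = 3823/1319 + 8616 = 11368327/1319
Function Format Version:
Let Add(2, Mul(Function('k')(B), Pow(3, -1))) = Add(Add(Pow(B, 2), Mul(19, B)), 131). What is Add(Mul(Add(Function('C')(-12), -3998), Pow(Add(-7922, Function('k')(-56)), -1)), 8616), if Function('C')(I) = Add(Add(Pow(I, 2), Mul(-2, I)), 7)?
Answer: Rational(11368327, 1319) ≈ 8618.9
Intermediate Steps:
Function('k')(B) = Add(387, Mul(3, Pow(B, 2)), Mul(57, B)) (Function('k')(B) = Add(-6, Mul(3, Add(Add(Pow(B, 2), Mul(19, B)), 131))) = Add(-6, Mul(3, Add(131, Pow(B, 2), Mul(19, B)))) = Add(-6, Add(393, Mul(3, Pow(B, 2)), Mul(57, B))) = Add(387, Mul(3, Pow(B, 2)), Mul(57, B)))
Function('C')(I) = Add(7, Pow(I, 2), Mul(-2, I))
Add(Mul(Add(Function('C')(-12), -3998), Pow(Add(-7922, Function('k')(-56)), -1)), 8616) = Add(Mul(Add(Add(7, Pow(-12, 2), Mul(-2, -12)), -3998), Pow(Add(-7922, Add(387, Mul(3, Pow(-56, 2)), Mul(57, -56))), -1)), 8616) = Add(Mul(Add(Add(7, 144, 24), -3998), Pow(Add(-7922, Add(387, Mul(3, 3136), -3192)), -1)), 8616) = Add(Mul(Add(175, -3998), Pow(Add(-7922, Add(387, 9408, -3192)), -1)), 8616) = Add(Mul(-3823, Pow(Add(-7922, 6603), -1)), 8616) = Add(Mul(-3823, Pow(-1319, -1)), 8616) = Add(Mul(-3823, Rational(-1, 1319)), 8616) = Add(Rational(3823, 1319), 8616) = Rational(11368327, 1319)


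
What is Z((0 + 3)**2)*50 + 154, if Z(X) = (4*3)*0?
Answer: 154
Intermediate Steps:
Z(X) = 0 (Z(X) = 12*0 = 0)
Z((0 + 3)**2)*50 + 154 = 0*50 + 154 = 0 + 154 = 154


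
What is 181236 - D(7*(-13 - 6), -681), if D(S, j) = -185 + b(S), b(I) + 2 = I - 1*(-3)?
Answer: 181553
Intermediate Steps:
b(I) = 1 + I (b(I) = -2 + (I - 1*(-3)) = -2 + (I + 3) = -2 + (3 + I) = 1 + I)
D(S, j) = -184 + S (D(S, j) = -185 + (1 + S) = -184 + S)
181236 - D(7*(-13 - 6), -681) = 181236 - (-184 + 7*(-13 - 6)) = 181236 - (-184 + 7*(-19)) = 181236 - (-184 - 133) = 181236 - 1*(-317) = 181236 + 317 = 181553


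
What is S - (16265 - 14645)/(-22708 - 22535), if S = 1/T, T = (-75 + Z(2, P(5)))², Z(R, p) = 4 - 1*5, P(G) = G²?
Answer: 1044707/29035952 ≈ 0.035980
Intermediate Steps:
Z(R, p) = -1 (Z(R, p) = 4 - 5 = -1)
T = 5776 (T = (-75 - 1)² = (-76)² = 5776)
S = 1/5776 ≈ 0.00017313
S - (16265 - 14645)/(-22708 - 22535) = 1/5776 - (16265 - 14645)/(-22708 - 22535) = 1/5776 - 1620/(-45243) = 1/5776 - 1620*(-1)/45243 = 1/5776 - 1*(-180/5027) = 1/5776 + 180/5027 = 1044707/29035952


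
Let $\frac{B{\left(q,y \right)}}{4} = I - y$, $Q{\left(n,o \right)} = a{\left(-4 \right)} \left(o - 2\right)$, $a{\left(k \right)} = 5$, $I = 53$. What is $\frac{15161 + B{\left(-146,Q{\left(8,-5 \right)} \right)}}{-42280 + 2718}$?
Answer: $- \frac{15513}{39562} \approx -0.39212$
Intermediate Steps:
$Q{\left(n,o \right)} = -10 + 5 o$ ($Q{\left(n,o \right)} = 5 \left(o - 2\right) = 5 \left(-2 + o\right) = -10 + 5 o$)
$B{\left(q,y \right)} = 212 - 4 y$ ($B{\left(q,y \right)} = 4 \left(53 - y\right) = 212 - 4 y$)
$\frac{15161 + B{\left(-146,Q{\left(8,-5 \right)} \right)}}{-42280 + 2718} = \frac{15161 + \left(212 - 4 \left(-10 + 5 \left(-5\right)\right)\right)}{-42280 + 2718} = \frac{15161 + \left(212 - 4 \left(-10 - 25\right)\right)}{-39562} = \left(15161 + \left(212 - -140\right)\right) \left(- \frac{1}{39562}\right) = \left(15161 + \left(212 + 140\right)\right) \left(- \frac{1}{39562}\right) = \left(15161 + 352\right) \left(- \frac{1}{39562}\right) = 15513 \left(- \frac{1}{39562}\right) = - \frac{15513}{39562}$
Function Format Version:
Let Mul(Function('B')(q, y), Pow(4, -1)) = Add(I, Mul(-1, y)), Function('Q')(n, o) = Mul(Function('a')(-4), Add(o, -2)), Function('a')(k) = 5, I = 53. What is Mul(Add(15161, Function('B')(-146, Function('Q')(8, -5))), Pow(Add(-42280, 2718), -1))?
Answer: Rational(-15513, 39562) ≈ -0.39212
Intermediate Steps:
Function('Q')(n, o) = Add(-10, Mul(5, o)) (Function('Q')(n, o) = Mul(5, Add(o, -2)) = Mul(5, Add(-2, o)) = Add(-10, Mul(5, o)))
Function('B')(q, y) = Add(212, Mul(-4, y)) (Function('B')(q, y) = Mul(4, Add(53, Mul(-1, y))) = Add(212, Mul(-4, y)))
Mul(Add(15161, Function('B')(-146, Function('Q')(8, -5))), Pow(Add(-42280, 2718), -1)) = Mul(Add(15161, Add(212, Mul(-4, Add(-10, Mul(5, -5))))), Pow(Add(-42280, 2718), -1)) = Mul(Add(15161, Add(212, Mul(-4, Add(-10, -25)))), Pow(-39562, -1)) = Mul(Add(15161, Add(212, Mul(-4, -35))), Rational(-1, 39562)) = Mul(Add(15161, Add(212, 140)), Rational(-1, 39562)) = Mul(Add(15161, 352), Rational(-1, 39562)) = Mul(15513, Rational(-1, 39562)) = Rational(-15513, 39562)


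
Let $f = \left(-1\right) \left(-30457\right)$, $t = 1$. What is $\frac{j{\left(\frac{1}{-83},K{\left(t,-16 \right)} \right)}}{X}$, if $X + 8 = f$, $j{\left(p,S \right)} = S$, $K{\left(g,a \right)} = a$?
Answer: $- \frac{16}{30449} \approx -0.00052547$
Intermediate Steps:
$f = 30457$
$X = 30449$ ($X = -8 + 30457 = 30449$)
$\frac{j{\left(\frac{1}{-83},K{\left(t,-16 \right)} \right)}}{X} = - \frac{16}{30449}$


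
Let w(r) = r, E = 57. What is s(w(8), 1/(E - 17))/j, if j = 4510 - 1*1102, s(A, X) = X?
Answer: 1/136320 ≈ 7.3357e-6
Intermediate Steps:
j = 3408 (j = 4510 - 1102 = 3408)
s(w(8), 1/(E - 17))/j = 1/((57 - 17)*3408) = (1/3408)/40 = (1/40)*(1/3408) = 1/136320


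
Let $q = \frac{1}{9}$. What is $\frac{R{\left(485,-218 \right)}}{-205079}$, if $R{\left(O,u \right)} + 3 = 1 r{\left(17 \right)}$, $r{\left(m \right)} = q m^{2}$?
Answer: $- \frac{262}{1845711} \approx -0.00014195$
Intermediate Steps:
$q = \frac{1}{9} \approx 0.11111$
$r{\left(m \right)} = \frac{m^{2}}{9}$
$R{\left(O,u \right)} = \frac{262}{9}$ ($R{\left(O,u \right)} = -3 + 1 \frac{17^{2}}{9} = -3 + 1 \cdot \frac{1}{9} \cdot 289 = -3 + 1 \cdot \frac{289}{9} = -3 + \frac{289}{9} = \frac{262}{9}$)
$\frac{R{\left(485,-218 \right)}}{-205079} = \frac{262}{9 \left(-205079\right)} = \frac{262}{9} \left(- \frac{1}{205079}\right) = - \frac{262}{1845711}$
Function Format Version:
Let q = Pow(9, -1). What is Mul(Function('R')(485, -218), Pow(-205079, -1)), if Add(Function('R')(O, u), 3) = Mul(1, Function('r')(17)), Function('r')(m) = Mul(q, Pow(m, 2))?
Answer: Rational(-262, 1845711) ≈ -0.00014195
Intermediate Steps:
q = Rational(1, 9) ≈ 0.11111
Function('r')(m) = Mul(Rational(1, 9), Pow(m, 2))
Function('R')(O, u) = Rational(262, 9) (Function('R')(O, u) = Add(-3, Mul(1, Mul(Rational(1, 9), Pow(17, 2)))) = Add(-3, Mul(1, Mul(Rational(1, 9), 289))) = Add(-3, Mul(1, Rational(289, 9))) = Add(-3, Rational(289, 9)) = Rational(262, 9))
Mul(Function('R')(485, -218), Pow(-205079, -1)) = Mul(Rational(262, 9), Pow(-205079, -1)) = Mul(Rational(262, 9), Rational(-1, 205079)) = Rational(-262, 1845711)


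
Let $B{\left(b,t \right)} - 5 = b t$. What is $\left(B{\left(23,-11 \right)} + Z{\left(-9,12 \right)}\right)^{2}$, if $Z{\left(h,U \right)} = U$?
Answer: $55696$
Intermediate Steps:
$B{\left(b,t \right)} = 5 + b t$
$\left(B{\left(23,-11 \right)} + Z{\left(-9,12 \right)}\right)^{2} = \left(\left(5 + 23 \left(-11\right)\right) + 12\right)^{2} = \left(\left(5 - 253\right) + 12\right)^{2} = \left(-248 + 12\right)^{2} = \left(-236\right)^{2} = 55696$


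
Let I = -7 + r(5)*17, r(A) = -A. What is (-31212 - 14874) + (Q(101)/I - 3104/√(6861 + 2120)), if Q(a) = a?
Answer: -4240013/92 - 3104*√8981/8981 ≈ -46120.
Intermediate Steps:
I = -92 (I = -7 - 1*5*17 = -7 - 5*17 = -7 - 85 = -92)
(-31212 - 14874) + (Q(101)/I - 3104/√(6861 + 2120)) = (-31212 - 14874) + (101/(-92) - 3104/√(6861 + 2120)) = -46086 + (101*(-1/92) - 3104*√8981/8981) = -46086 + (-101/92 - 3104*√8981/8981) = -4240013/92 - 3104*√8981/8981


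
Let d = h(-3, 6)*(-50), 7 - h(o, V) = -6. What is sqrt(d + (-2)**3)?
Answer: I*sqrt(658) ≈ 25.652*I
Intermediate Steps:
h(o, V) = 13 (h(o, V) = 7 - 1*(-6) = 7 + 6 = 13)
d = -650 (d = 13*(-50) = -650)
sqrt(d + (-2)**3) = sqrt(-650 + (-2)**3) = sqrt(-650 - 8) = sqrt(-658) = I*sqrt(658)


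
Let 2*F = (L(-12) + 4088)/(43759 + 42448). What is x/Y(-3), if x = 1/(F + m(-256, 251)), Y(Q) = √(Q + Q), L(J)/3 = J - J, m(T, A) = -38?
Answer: 86207*I*√6/19642932 ≈ 0.01075*I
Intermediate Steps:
L(J) = 0 (L(J) = 3*(J - J) = 3*0 = 0)
Y(Q) = √2*√Q (Y(Q) = √(2*Q) = √2*√Q)
F = 2044/86207 (F = ((0 + 4088)/(43759 + 42448))/2 = (4088/86207)/2 = (4088*(1/86207))/2 = (½)*(4088/86207) = 2044/86207 ≈ 0.023710)
x = -86207/3273822 (x = 1/(2044/86207 - 38) = 1/(-3273822/86207) = -86207/3273822 ≈ -0.026332)
x/Y(-3) = -86207*(-I*√6/6)/3273822 = -(-86207)*I*√6/19642932 = 86207*I*√6/19642932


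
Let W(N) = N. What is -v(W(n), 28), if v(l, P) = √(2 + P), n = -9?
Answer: -√30 ≈ -5.4772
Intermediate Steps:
-v(W(n), 28) = -√(2 + 28) = -√30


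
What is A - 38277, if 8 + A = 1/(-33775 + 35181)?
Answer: -53828709/1406 ≈ -38285.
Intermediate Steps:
A = -11247/1406 (A = -8 + 1/(-33775 + 35181) = -8 + 1/1406 = -11247/1406 ≈ -7.9993)
A - 38277 = -11247/1406 - 38277 = -53828709/1406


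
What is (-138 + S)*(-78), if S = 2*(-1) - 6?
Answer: 11388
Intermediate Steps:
S = -8 (S = -2 - 6 = -8)
(-138 + S)*(-78) = (-138 - 8)*(-78) = -146*(-78) = 11388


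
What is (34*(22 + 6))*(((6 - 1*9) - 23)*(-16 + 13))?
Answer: 74256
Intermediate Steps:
(34*(22 + 6))*(((6 - 1*9) - 23)*(-16 + 13)) = (34*28)*(((6 - 9) - 23)*(-3)) = 952*((-3 - 23)*(-3)) = 952*(-26*(-3)) = 952*78 = 74256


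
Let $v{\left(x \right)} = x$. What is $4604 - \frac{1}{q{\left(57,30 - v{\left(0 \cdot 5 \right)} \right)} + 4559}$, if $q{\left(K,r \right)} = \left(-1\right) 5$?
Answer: $\frac{20966615}{4554} \approx 4604.0$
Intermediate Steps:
$q{\left(K,r \right)} = -5$
$4604 - \frac{1}{q{\left(57,30 - v{\left(0 \cdot 5 \right)} \right)} + 4559} = 4604 - \frac{1}{-5 + 4559} = 4604 - \frac{1}{4554} = \frac{20966615}{4554}$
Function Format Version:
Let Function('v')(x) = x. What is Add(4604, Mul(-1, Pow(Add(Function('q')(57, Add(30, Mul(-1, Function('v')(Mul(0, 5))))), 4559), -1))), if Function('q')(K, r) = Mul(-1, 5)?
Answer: Rational(20966615, 4554) ≈ 4604.0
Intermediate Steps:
Function('q')(K, r) = -5
Add(4604, Mul(-1, Pow(Add(Function('q')(57, Add(30, Mul(-1, Function('v')(Mul(0, 5))))), 4559), -1))) = Add(4604, Mul(-1, Pow(Add(-5, 4559), -1))) = Add(4604, Mul(-1, Pow(4554, -1))) = Add(4604, Mul(-1, Rational(1, 4554))) = Add(4604, Rational(-1, 4554)) = Rational(20966615, 4554)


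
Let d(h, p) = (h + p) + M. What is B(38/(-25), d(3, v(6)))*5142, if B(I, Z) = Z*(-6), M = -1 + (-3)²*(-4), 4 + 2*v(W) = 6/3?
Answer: 1079820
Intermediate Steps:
v(W) = -1 (v(W) = -2 + (6/3)/2 = -2 + (6*(⅓))/2 = -2 + (½)*2 = -2 + 1 = -1)
M = -37 (M = -1 + 9*(-4) = -1 - 36 = -37)
d(h, p) = -37 + h + p (d(h, p) = (h + p) - 37 = -37 + h + p)
B(I, Z) = -6*Z
B(38/(-25), d(3, v(6)))*5142 = -6*(-37 + 3 - 1)*5142 = -6*(-35)*5142 = 210*5142 = 1079820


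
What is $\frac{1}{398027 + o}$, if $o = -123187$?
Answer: $\frac{1}{274840} \approx 3.6385 \cdot 10^{-6}$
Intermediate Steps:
$\frac{1}{398027 + o} = \frac{1}{398027 - 123187} = \frac{1}{274840}$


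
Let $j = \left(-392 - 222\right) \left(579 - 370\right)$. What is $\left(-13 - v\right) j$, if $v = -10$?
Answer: $384978$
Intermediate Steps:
$j = -128326$ ($j = \left(-614\right) 209 = -128326$)
$\left(-13 - v\right) j = \left(-13 - -10\right) \left(-128326\right) = \left(-13 + 10\right) \left(-128326\right) = \left(-3\right) \left(-128326\right) = 384978$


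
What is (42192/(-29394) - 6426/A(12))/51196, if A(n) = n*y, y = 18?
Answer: -203703/334412272 ≈ -0.00060914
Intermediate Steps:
A(n) = 18*n (A(n) = n*18 = 18*n)
(42192/(-29394) - 6426/A(12))/51196 = (42192/(-29394) - 6426/(18*12))/51196 = (42192*(-1/29394) - 6426/216)*(1/51196) = (-2344/1633 - 6426*1/216)*(1/51196) = (-2344/1633 - 119/4)*(1/51196) = -203703/6532*1/51196 = -203703/334412272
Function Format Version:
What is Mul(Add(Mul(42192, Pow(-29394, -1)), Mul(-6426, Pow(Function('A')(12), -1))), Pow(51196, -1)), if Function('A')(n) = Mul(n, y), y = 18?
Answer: Rational(-203703, 334412272) ≈ -0.00060914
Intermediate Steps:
Function('A')(n) = Mul(18, n) (Function('A')(n) = Mul(n, 18) = Mul(18, n))
Mul(Add(Mul(42192, Pow(-29394, -1)), Mul(-6426, Pow(Function('A')(12), -1))), Pow(51196, -1)) = Mul(Add(Mul(42192, Pow(-29394, -1)), Mul(-6426, Pow(Mul(18, 12), -1))), Pow(51196, -1)) = Mul(Add(Mul(42192, Rational(-1, 29394)), Mul(-6426, Pow(216, -1))), Rational(1, 51196)) = Mul(Add(Rational(-2344, 1633), Mul(-6426, Rational(1, 216))), Rational(1, 51196)) = Mul(Add(Rational(-2344, 1633), Rational(-119, 4)), Rational(1, 51196)) = Mul(Rational(-203703, 6532), Rational(1, 51196)) = Rational(-203703, 334412272)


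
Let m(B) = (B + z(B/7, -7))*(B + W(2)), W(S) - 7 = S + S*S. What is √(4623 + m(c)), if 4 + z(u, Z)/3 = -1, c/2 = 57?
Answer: 2*√4299 ≈ 131.13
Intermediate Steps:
c = 114 (c = 2*57 = 114)
z(u, Z) = -15 (z(u, Z) = -12 + 3*(-1) = -12 - 3 = -15)
W(S) = 7 + S + S² (W(S) = 7 + (S + S*S) = 7 + (S + S²) = 7 + S + S²)
m(B) = (-15 + B)*(13 + B) (m(B) = (B - 15)*(B + (7 + 2 + 2²)) = (-15 + B)*(B + (7 + 2 + 4)) = (-15 + B)*(B + 13) = (-15 + B)*(13 + B))
√(4623 + m(c)) = √(4623 + (-195 + 114² - 2*114)) = √(4623 + (-195 + 12996 - 228)) = √(4623 + 12573) = √17196 = 2*√4299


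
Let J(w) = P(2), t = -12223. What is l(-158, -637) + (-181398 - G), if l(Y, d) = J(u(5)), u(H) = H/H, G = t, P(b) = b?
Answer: -169173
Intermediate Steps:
G = -12223
u(H) = 1
J(w) = 2
l(Y, d) = 2
l(-158, -637) + (-181398 - G) = 2 + (-181398 - 1*(-12223)) = 2 + (-181398 + 12223) = 2 - 169175 = -169173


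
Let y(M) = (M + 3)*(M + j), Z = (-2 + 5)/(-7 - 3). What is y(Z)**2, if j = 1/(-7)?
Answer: 700569/490000 ≈ 1.4297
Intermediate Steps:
j = -1/7 ≈ -0.14286
Z = -3/10 (Z = 3/(-10) = 3*(-1/10) = -3/10 ≈ -0.30000)
y(M) = (3 + M)*(-1/7 + M) (y(M) = (M + 3)*(M - 1/7) = (3 + M)*(-1/7 + M))
y(Z)**2 = (-3/7 + (-3/10)**2 + (20/7)*(-3/10))**2 = (-3/7 + 9/100 - 6/7)**2 = (-837/700)**2 = 700569/490000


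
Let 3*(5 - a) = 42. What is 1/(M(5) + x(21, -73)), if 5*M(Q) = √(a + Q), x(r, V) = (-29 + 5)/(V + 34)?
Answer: 650/569 - 845*I/1138 ≈ 1.1424 - 0.74253*I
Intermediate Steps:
a = -9 (a = 5 - ⅓*42 = 5 - 14 = -9)
x(r, V) = -24/(34 + V)
M(Q) = √(-9 + Q)/5
1/(M(5) + x(21, -73)) = 1/(√(-9 + 5)/5 - 24/(34 - 73)) = 1/(√(-4)/5 - 24/(-39)) = 1/((2*I)/5 - 24*(-1/39)) = 1/(2*I/5 + 8/13) = 1/(8/13 + 2*I/5) = 4225*(8/13 - 2*I/5)/2276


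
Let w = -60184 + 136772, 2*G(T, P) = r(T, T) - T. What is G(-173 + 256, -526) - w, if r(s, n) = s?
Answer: -76588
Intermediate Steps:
G(T, P) = 0 (G(T, P) = (T - T)/2 = (1/2)*0 = 0)
w = 76588
G(-173 + 256, -526) - w = 0 - 1*76588 = 0 - 76588 = -76588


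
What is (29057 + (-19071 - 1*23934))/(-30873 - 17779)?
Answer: 3487/12163 ≈ 0.28669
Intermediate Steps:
(29057 + (-19071 - 1*23934))/(-30873 - 17779) = (29057 + (-19071 - 23934))/(-48652) = (29057 - 43005)*(-1/48652) = -13948*(-1/48652) = 3487/12163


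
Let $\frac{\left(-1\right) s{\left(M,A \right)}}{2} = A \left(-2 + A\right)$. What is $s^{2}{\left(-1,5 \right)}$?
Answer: $900$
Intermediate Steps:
$s{\left(M,A \right)} = - 2 A \left(-2 + A\right)$
$s^{2}{\left(-1,5 \right)} = \left(2 \cdot 5 \left(2 - 5\right)\right)^{2} = \left(2 \cdot 5 \left(-3\right)\right)^{2} = \left(-30\right)^{2} = 900$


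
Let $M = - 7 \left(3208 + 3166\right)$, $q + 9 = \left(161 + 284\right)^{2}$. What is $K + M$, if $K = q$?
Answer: $153398$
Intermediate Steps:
$q = 198016$ ($q = -9 + \left(161 + 284\right)^{2} = -9 + 445^{2} = -9 + 198025 = 198016$)
$K = 198016$
$M = -44618$ ($M = \left(-7\right) 6374 = -44618$)
$K + M = 198016 - 44618 = 153398$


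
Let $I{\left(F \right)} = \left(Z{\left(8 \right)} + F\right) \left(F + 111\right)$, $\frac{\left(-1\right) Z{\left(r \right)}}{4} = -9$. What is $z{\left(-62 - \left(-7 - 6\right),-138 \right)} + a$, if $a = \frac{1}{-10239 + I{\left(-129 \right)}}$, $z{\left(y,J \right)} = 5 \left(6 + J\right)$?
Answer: $- \frac{5652901}{8565} \approx -660.0$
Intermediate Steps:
$Z{\left(r \right)} = 36$ ($Z{\left(r \right)} = \left(-4\right) \left(-9\right) = 36$)
$I{\left(F \right)} = \left(36 + F\right) \left(111 + F\right)$ ($I{\left(F \right)} = \left(36 + F\right) \left(F + 111\right) = \left(36 + F\right) \left(111 + F\right)$)
$z{\left(y,J \right)} = 30 + 5 J$
$a = - \frac{1}{8565}$ ($a = \frac{1}{-10239 + \left(3996 + \left(-129\right)^{2} + 147 \left(-129\right)\right)} = \frac{1}{-10239 + \left(3996 + 16641 - 18963\right)} = \frac{1}{-10239 + 1674} = \frac{1}{-8565} = - \frac{1}{8565} \approx -0.00011675$)
$z{\left(-62 - \left(-7 - 6\right),-138 \right)} + a = \left(30 + 5 \left(-138\right)\right) - \frac{1}{8565} = \left(30 - 690\right) - \frac{1}{8565} = -660 - \frac{1}{8565} = - \frac{5652901}{8565}$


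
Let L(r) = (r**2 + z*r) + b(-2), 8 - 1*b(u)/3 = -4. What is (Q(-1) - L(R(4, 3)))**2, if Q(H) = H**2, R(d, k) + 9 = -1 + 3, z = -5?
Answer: 14161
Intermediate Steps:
b(u) = 36 (b(u) = 24 - 3*(-4) = 24 + 12 = 36)
R(d, k) = -7 (R(d, k) = -9 + (-1 + 3) = -9 + 2 = -7)
L(r) = 36 + r**2 - 5*r (L(r) = (r**2 - 5*r) + 36 = 36 + r**2 - 5*r)
(Q(-1) - L(R(4, 3)))**2 = ((-1)**2 - (36 + (-7)**2 - 5*(-7)))**2 = (1 - (36 + 49 + 35))**2 = (1 - 1*120)**2 = (1 - 120)**2 = (-119)**2 = 14161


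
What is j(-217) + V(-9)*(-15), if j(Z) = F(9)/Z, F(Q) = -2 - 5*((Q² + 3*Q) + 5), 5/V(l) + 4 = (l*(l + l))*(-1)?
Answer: 15771/5146 ≈ 3.0647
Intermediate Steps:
V(l) = 5/(-4 - 2*l²) (V(l) = 5/(-4 + (l*(l + l))*(-1)) = 5/(-4 + (l*(2*l))*(-1)) = 5/(-4 + (2*l²)*(-1)) = 5/(-4 - 2*l²))
F(Q) = -27 - 15*Q - 5*Q² (F(Q) = -2 - 5*(5 + Q² + 3*Q) = -2 + (-25 - 15*Q - 5*Q²) = -27 - 15*Q - 5*Q²)
j(Z) = -567/Z (j(Z) = (-27 - 15*9 - 5*9²)/Z = (-27 - 135 - 5*81)/Z = (-27 - 135 - 405)/Z = -567/Z)
j(-217) + V(-9)*(-15) = -567/(-217) - 5/(4 + 2*(-9)²)*(-15) = -567*(-1/217) - 5/(4 + 2*81)*(-15) = 81/31 - 5/(4 + 162)*(-15) = 81/31 - 5/166*(-15) = 81/31 + 75/166 = 15771/5146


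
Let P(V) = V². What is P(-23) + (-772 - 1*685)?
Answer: -928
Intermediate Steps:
P(-23) + (-772 - 1*685) = (-23)² + (-772 - 1*685) = 529 + (-772 - 685) = 529 - 1457 = -928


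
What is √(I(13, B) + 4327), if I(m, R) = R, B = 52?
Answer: √4379 ≈ 66.174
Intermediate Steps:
√(I(13, B) + 4327) = √(52 + 4327) = √4379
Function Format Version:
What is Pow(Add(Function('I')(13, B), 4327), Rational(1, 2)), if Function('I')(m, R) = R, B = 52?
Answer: Pow(4379, Rational(1, 2)) ≈ 66.174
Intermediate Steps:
Pow(Add(Function('I')(13, B), 4327), Rational(1, 2)) = Pow(Add(52, 4327), Rational(1, 2)) = Pow(4379, Rational(1, 2))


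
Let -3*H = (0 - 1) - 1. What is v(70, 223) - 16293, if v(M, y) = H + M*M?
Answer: -34177/3 ≈ -11392.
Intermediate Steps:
H = ⅔ (H = -((0 - 1) - 1)/3 = -(-1 - 1)/3 = -⅓*(-2) = ⅔ ≈ 0.66667)
v(M, y) = ⅔ + M² (v(M, y) = ⅔ + M*M = ⅔ + M²)
v(70, 223) - 16293 = (⅔ + 70²) - 16293 = (⅔ + 4900) - 16293 = 14702/3 - 16293 = -34177/3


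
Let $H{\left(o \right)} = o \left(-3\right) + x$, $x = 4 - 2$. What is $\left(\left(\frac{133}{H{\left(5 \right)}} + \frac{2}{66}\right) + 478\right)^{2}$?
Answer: $\frac{40274870596}{184041} \approx 2.1884 \cdot 10^{5}$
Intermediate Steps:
$x = 2$ ($x = 4 - 2 = 2$)
$H{\left(o \right)} = 2 - 3 o$ ($H{\left(o \right)} = o \left(-3\right) + 2 = - 3 o + 2 = 2 - 3 o$)
$\left(\left(\frac{133}{H{\left(5 \right)}} + \frac{2}{66}\right) + 478\right)^{2} = \left(\left(\frac{133}{2 - 15} + \frac{2}{66}\right) + 478\right)^{2} = \left(\left(\frac{133}{2 - 15} + 2 \cdot \frac{1}{66}\right) + 478\right)^{2} = \left(\left(\frac{133}{-13} + \frac{1}{33}\right) + 478\right)^{2} = \left(\left(133 \left(- \frac{1}{13}\right) + \frac{1}{33}\right) + 478\right)^{2} = \left(\left(- \frac{133}{13} + \frac{1}{33}\right) + 478\right)^{2} = \left(- \frac{4376}{429} + 478\right)^{2} = \left(\frac{200686}{429}\right)^{2} = \frac{40274870596}{184041}$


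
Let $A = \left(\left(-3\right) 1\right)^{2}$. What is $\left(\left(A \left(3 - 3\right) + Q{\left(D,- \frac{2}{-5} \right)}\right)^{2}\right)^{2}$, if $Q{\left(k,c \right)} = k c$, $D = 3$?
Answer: $\frac{1296}{625} \approx 2.0736$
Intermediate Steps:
$Q{\left(k,c \right)} = c k$
$A = 9$ ($A = \left(-3\right)^{2} = 9$)
$\left(\left(A \left(3 - 3\right) + Q{\left(D,- \frac{2}{-5} \right)}\right)^{2}\right)^{2} = \left(\left(9 \left(3 - 3\right) + - \frac{2}{-5} \cdot 3\right)^{2}\right)^{2} = \left(\left(9 \cdot 0 + \left(-2\right) \left(- \frac{1}{5}\right) 3\right)^{2}\right)^{2} = \left(\left(0 + \frac{2}{5} \cdot 3\right)^{2}\right)^{2} = \left(\left(0 + \frac{6}{5}\right)^{2}\right)^{2} = \left(\left(\frac{6}{5}\right)^{2}\right)^{2} = \left(\frac{36}{25}\right)^{2} = \frac{1296}{625}$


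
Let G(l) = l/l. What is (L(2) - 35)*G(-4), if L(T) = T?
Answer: -33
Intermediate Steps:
G(l) = 1
(L(2) - 35)*G(-4) = (2 - 35)*1 = -33*1 = -33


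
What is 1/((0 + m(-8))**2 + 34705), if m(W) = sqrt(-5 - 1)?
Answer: 1/34699 ≈ 2.8819e-5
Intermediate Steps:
m(W) = I*sqrt(6) (m(W) = sqrt(-6) = I*sqrt(6))
1/((0 + m(-8))**2 + 34705) = 1/((0 + I*sqrt(6))**2 + 34705) = 1/((I*sqrt(6))**2 + 34705) = 1/(-6 + 34705) = 1/34699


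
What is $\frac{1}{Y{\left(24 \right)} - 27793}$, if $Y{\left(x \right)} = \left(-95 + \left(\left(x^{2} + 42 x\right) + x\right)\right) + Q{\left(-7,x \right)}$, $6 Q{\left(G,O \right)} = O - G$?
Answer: $- \frac{6}{157649} \approx -3.8059 \cdot 10^{-5}$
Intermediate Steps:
$Q{\left(G,O \right)} = - \frac{G}{6} + \frac{O}{6}$ ($Q{\left(G,O \right)} = \frac{O - G}{6} = - \frac{G}{6} + \frac{O}{6}$)
$Y{\left(x \right)} = - \frac{563}{6} + x^{2} + \frac{259 x}{6}$ ($Y{\left(x \right)} = \left(-95 + \left(\left(x^{2} + 42 x\right) + x\right)\right) + \left(\left(- \frac{1}{6}\right) \left(-7\right) + \frac{x}{6}\right) = \left(-95 + \left(x^{2} + 43 x\right)\right) + \left(\frac{7}{6} + \frac{x}{6}\right) = \left(-95 + x^{2} + 43 x\right) + \left(\frac{7}{6} + \frac{x}{6}\right) = - \frac{563}{6} + x^{2} + \frac{259 x}{6}$)
$\frac{1}{Y{\left(24 \right)} - 27793} = \frac{1}{\left(- \frac{563}{6} + 24^{2} + \frac{259}{6} \cdot 24\right) - 27793} = \frac{1}{\left(- \frac{563}{6} + 576 + 1036\right) - 27793} = \frac{1}{\frac{9109}{6} - 27793} = \frac{1}{- \frac{157649}{6}} = - \frac{6}{157649}$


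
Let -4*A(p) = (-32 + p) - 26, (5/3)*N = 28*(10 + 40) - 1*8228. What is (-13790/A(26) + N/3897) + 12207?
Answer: 90775841/8660 ≈ 10482.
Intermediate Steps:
N = -20484/5 (N = 3*(28*(10 + 40) - 1*8228)/5 = 3*(28*50 - 8228)/5 = 3*(1400 - 8228)/5 = (⅗)*(-6828) = -20484/5 ≈ -4096.8)
A(p) = 29/2 - p/4 (A(p) = -((-32 + p) - 26)/4 = -(-58 + p)/4 = 29/2 - p/4)
(-13790/A(26) + N/3897) + 12207 = (-13790/(29/2 - ¼*26) - 20484/5/3897) + 12207 = (-13790/(29/2 - 13/2) - 20484/5*1/3897) + 12207 = (-13790/8 - 2276/2165) + 12207 = (-13790*⅛ - 2276/2165) + 12207 = (-6895/4 - 2276/2165) + 12207 = -14936779/8660 + 12207 = 90775841/8660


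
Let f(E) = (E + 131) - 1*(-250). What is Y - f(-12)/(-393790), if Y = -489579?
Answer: -192791314041/393790 ≈ -4.8958e+5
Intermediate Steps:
f(E) = 381 + E (f(E) = (131 + E) + 250 = 381 + E)
Y - f(-12)/(-393790) = -489579 - (381 - 12)/(-393790) = -489579 - 369*(-1)/393790 = -489579 - 1*(-369/393790) = -489579 + 369/393790 = -192791314041/393790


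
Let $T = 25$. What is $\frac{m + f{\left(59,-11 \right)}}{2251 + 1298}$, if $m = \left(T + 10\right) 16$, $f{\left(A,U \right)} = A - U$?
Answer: $\frac{30}{169} \approx 0.17751$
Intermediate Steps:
$m = 560$ ($m = \left(25 + 10\right) 16 = 35 \cdot 16 = 560$)
$\frac{m + f{\left(59,-11 \right)}}{2251 + 1298} = \frac{560 + \left(59 - -11\right)}{2251 + 1298} = \frac{560 + \left(59 + 11\right)}{3549} = \left(560 + 70\right) \frac{1}{3549} = 630 \cdot \frac{1}{3549} = \frac{30}{169}$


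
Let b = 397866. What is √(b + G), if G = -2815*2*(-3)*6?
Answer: √499206 ≈ 706.54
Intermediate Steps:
G = 101340 (G = -(-16890)*6 = -2815*(-36) = 101340)
√(b + G) = √(397866 + 101340) = √499206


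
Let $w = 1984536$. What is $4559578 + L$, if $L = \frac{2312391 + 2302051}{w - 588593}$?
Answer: $\frac{6364915606496}{1395943} \approx 4.5596 \cdot 10^{6}$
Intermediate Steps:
$L = \frac{4614442}{1395943}$ ($L = \frac{2312391 + 2302051}{1984536 - 588593} = \frac{4614442}{1395943} \approx 3.3056$)
$4559578 + L = 4559578 + \frac{4614442}{1395943} = \frac{6364915606496}{1395943}$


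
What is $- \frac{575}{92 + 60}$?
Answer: $- \frac{575}{152} \approx -3.7829$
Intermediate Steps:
$- \frac{575}{92 + 60} = - \frac{575}{152}$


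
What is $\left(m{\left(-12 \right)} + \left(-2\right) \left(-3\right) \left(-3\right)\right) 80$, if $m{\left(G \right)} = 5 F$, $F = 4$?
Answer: $160$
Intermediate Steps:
$m{\left(G \right)} = 20$ ($m{\left(G \right)} = 5 \cdot 4 = 20$)
$\left(m{\left(-12 \right)} + \left(-2\right) \left(-3\right) \left(-3\right)\right) 80 = \left(20 + \left(-2\right) \left(-3\right) \left(-3\right)\right) 80 = \left(20 + 6 \left(-3\right)\right) 80 = \left(20 - 18\right) 80 = 2 \cdot 80 = 160$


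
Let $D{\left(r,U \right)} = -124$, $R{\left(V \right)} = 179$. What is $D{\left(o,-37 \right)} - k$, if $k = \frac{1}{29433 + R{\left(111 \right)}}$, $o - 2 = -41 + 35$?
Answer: $- \frac{3671889}{29612} \approx -124.0$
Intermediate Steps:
$o = -4$ ($o = 2 + \left(-41 + 35\right) = 2 - 6 = -4$)
$k = \frac{1}{29612}$ ($k = \frac{1}{29433 + 179} = \frac{1}{29612} \approx 3.377 \cdot 10^{-5}$)
$D{\left(o,-37 \right)} - k = -124 - \frac{1}{29612} = - \frac{3671889}{29612}$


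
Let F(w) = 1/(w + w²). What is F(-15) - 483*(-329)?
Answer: 33370471/210 ≈ 1.5891e+5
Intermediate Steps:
F(-15) - 483*(-329) = 1/((-15)*(1 - 15)) - 483*(-329) = -1/15/(-14) + 158907 = -1/15*(-1/14) + 158907 = 1/210 + 158907 = 33370471/210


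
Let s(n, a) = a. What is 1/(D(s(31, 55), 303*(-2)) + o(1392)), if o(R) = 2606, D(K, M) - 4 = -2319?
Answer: 1/291 ≈ 0.0034364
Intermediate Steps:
D(K, M) = -2315 (D(K, M) = 4 - 2319 = -2315)
1/(D(s(31, 55), 303*(-2)) + o(1392)) = 1/(-2315 + 2606) = 1/291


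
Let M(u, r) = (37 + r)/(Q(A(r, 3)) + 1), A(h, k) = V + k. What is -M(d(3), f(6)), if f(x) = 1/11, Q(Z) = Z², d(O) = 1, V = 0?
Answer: -204/55 ≈ -3.7091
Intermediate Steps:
A(h, k) = k (A(h, k) = 0 + k = k)
f(x) = 1/11
M(u, r) = 37/10 + r/10 (M(u, r) = (37 + r)/(3² + 1) = (37 + r)/(9 + 1) = (37 + r)/10 = (37 + r)*(⅒) = 37/10 + r/10)
-M(d(3), f(6)) = -(37/10 + (⅒)*(1/11)) = -(37/10 + 1/110) = -1*204/55 = -204/55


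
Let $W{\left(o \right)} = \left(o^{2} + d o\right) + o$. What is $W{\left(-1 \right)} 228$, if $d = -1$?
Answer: $228$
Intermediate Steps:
$W{\left(o \right)} = o^{2}$ ($W{\left(o \right)} = \left(o^{2} - o\right) + o = o^{2}$)
$W{\left(-1 \right)} 228 = \left(-1\right)^{2} \cdot 228 = 1 \cdot 228 = 228$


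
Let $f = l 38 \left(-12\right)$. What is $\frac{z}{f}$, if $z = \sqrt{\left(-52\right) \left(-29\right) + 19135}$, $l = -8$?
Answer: $\frac{\sqrt{20643}}{3648} \approx 0.039385$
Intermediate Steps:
$z = \sqrt{20643}$ ($z = \sqrt{1508 + 19135} = \sqrt{20643} \approx 143.68$)
$f = 3648$ ($f = \left(-8\right) 38 \left(-12\right) = \left(-304\right) \left(-12\right) = 3648$)
$\frac{z}{f} = \frac{\sqrt{20643}}{3648}$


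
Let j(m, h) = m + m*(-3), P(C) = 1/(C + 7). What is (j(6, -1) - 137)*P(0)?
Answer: -149/7 ≈ -21.286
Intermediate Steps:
P(C) = 1/(7 + C)
j(m, h) = -2*m (j(m, h) = m - 3*m = -2*m)
(j(6, -1) - 137)*P(0) = (-2*6 - 137)/(7 + 0) = (-12 - 137)/7 = -149*1/7 = -149/7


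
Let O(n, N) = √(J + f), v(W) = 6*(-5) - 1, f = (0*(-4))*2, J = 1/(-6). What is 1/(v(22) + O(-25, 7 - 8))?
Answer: -186/5767 - I*√6/5767 ≈ -0.032252 - 0.00042474*I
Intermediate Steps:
J = -⅙ ≈ -0.16667
f = 0 (f = 0*2 = 0)
v(W) = -31 (v(W) = -30 - 1 = -31)
O(n, N) = I*√6/6 (O(n, N) = √(-⅙ + 0) = √(-⅙) = I*√6/6)
1/(v(22) + O(-25, 7 - 8)) = 1/(-31 + I*√6/6)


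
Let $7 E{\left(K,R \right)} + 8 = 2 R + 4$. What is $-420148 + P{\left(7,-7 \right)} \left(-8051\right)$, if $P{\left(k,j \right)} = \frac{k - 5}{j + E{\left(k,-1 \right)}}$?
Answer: $- \frac{22995426}{55} \approx -4.181 \cdot 10^{5}$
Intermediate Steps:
$E{\left(K,R \right)} = - \frac{4}{7} + \frac{2 R}{7}$ ($E{\left(K,R \right)} = - \frac{8}{7} + \frac{2 R + 4}{7} = - \frac{8}{7} + \frac{4 + 2 R}{7} = - \frac{8}{7} + \left(\frac{4}{7} + \frac{2 R}{7}\right) = - \frac{4}{7} + \frac{2 R}{7}$)
$P{\left(k,j \right)} = \frac{-5 + k}{- \frac{6}{7} + j}$ ($P{\left(k,j \right)} = \frac{k - 5}{j + \left(- \frac{4}{7} + \frac{2}{7} \left(-1\right)\right)} = \frac{-5 + k}{j - \frac{6}{7}} = \frac{-5 + k}{- \frac{6}{7} + j}$)
$-420148 + P{\left(7,-7 \right)} \left(-8051\right) = -420148 + \frac{7 \left(-5 + 7\right)}{-6 + 7 \left(-7\right)} \left(-8051\right) = -420148 + 7 \frac{1}{-6 - 49} \cdot 2 \left(-8051\right) = -420148 + 7 \frac{1}{-55} \cdot 2 \left(-8051\right) = -420148 + 7 \left(- \frac{1}{55}\right) 2 \left(-8051\right) = -420148 - - \frac{112714}{55} = -420148 + \frac{112714}{55} = - \frac{22995426}{55}$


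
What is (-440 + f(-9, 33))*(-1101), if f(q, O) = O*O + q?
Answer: -704640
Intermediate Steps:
f(q, O) = q + O**2 (f(q, O) = O**2 + q = q + O**2)
(-440 + f(-9, 33))*(-1101) = (-440 + (-9 + 33**2))*(-1101) = (-440 + (-9 + 1089))*(-1101) = (-440 + 1080)*(-1101) = 640*(-1101) = -704640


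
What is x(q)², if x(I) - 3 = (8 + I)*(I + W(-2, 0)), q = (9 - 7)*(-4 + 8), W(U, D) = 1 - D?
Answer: 21609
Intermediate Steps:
q = 8 (q = 2*4 = 8)
x(I) = 3 + (1 + I)*(8 + I) (x(I) = 3 + (8 + I)*(I + (1 - 1*0)) = 3 + (8 + I)*(I + (1 + 0)) = 3 + (8 + I)*(I + 1) = 3 + (8 + I)*(1 + I) = 3 + (1 + I)*(8 + I))
x(q)² = (11 + 8² + 9*8)² = (11 + 64 + 72)² = 147² = 21609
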